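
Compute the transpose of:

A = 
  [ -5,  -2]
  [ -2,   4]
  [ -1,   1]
Aᵀ = 
  [ -5,  -2,  -1]
  [ -2,   4,   1]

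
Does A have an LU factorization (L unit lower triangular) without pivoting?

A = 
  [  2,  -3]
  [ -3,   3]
Yes.
A[1,1] = 2 ≠ 0, so Gaussian elimination proceeds without a row swap: multiplier ℓ₂₁ = (-3)/(2) = -3/2, and U[2,2] = 3 - (-3/2)(-3) = -3/2.
L = 
  [   1,    0]
  [-3/2,    1]
U = 
  [   2,   -3]
  [   0, -3/2]
Check row 2 of LU: [(-3/2)(2), (-3/2)(-3) + (-3/2)] = [-3, 3] = row 2 of A ✓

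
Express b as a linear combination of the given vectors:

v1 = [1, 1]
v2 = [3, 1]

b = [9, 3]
c1 = 0, c2 = 3

b = 0·v1 + 3·v2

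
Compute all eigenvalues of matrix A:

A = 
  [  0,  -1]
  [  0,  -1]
tr(A) = -1, det(A) = 0
Characteristic polynomial: λ² - tr(A)λ + det(A) = λ² + λ
λ² + λ = λ(λ + 1)

λ = 0, -1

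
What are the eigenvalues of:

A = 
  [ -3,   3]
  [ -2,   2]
λ = 0, -1

tr(A) = -1, det(A) = 0
Characteristic polynomial: λ² - tr(A)λ + det(A) = λ² + λ
λ² + λ = λ(λ + 1)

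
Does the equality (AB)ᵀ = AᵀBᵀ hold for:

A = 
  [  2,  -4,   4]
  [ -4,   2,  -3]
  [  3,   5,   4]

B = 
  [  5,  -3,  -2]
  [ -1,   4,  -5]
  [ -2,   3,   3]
No

(AB)ᵀ = 
  [  6, -16,   2]
  [-10,  11,  23]
  [ 28, -11, -19]

AᵀBᵀ = 
  [ 16, -33,  -7]
  [-36, -13,  29]
  [ 21, -36,  -5]

The two matrices differ, so (AB)ᵀ ≠ AᵀBᵀ in general. The correct identity is (AB)ᵀ = BᵀAᵀ.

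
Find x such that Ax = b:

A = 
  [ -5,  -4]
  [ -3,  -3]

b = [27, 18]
x = [-3, -3]

Row reduce the augmented matrix [A|b]:
R2 → R2 - (3/5)·R1
REF = 
  [  -5,   -4,   27]
  [   0, -3/5,  9/5]

Back-substitution:
x₂ = (9/5) / (-3/5) = -3
x₁ = (27 - (-4)(-3)) / (-5) = -3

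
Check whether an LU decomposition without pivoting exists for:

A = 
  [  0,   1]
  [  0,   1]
Yes.
The first column is zero, so A is already upper triangular: L = I, U = A.
L = 
  [  1,   0]
  [  0,   1]
U = 
  [  0,   1]
  [  0,   1]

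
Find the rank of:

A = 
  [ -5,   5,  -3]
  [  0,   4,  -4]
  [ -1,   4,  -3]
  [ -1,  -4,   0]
Row reduce:
R3 → R3 - (1/5)·R1
R4 → R4 - (1/5)·R1
R3 → R3 - (3/4)·R2
R4 → R4 + (5/4)·R2
R4 → R4 + (22/3)·R3
REF = 
  [ -5,   5,  -3]
  [  0,   4,  -4]
  [  0,   0, 3/5]
  [  0,   0,   0]
Pivot columns: 1, 2, 3 → 3 pivots.

rank(A) = 3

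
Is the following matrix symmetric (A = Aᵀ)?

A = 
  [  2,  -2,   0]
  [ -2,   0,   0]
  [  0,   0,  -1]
Yes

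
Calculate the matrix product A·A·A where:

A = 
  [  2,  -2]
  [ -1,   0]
A^3 = 
  [ 16, -12]
  [ -6,   4]

A² = A·A:
A²[1,1] = (2)(2) + (-2)(-1) = 6
A²[1,2] = (2)(-2) + (-2)(0) = -4
A²[2,1] = (-1)(2) + (0)(-1) = -2
A²[2,2] = (-1)(-2) + (0)(0) = 2
A² = 
  [  6,  -4]
  [ -2,   2]

A^3 = A^2·A:
A^3[1,1] = (6)(2) + (-4)(-1) = 16
A^3[1,2] = (6)(-2) + (-4)(0) = -12
A^3[2,1] = (-2)(2) + (2)(-1) = -6
A^3[2,2] = (-2)(-2) + (2)(0) = 4
A^3 = 
  [ 16, -12]
  [ -6,   4]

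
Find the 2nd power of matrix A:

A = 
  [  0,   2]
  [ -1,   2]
A² = A·A:
A²[1,1] = (0)(0) + (2)(-1) = -2
A²[1,2] = (0)(2) + (2)(2) = 4
A²[2,1] = (-1)(0) + (2)(-1) = -2
A²[2,2] = (-1)(2) + (2)(2) = 2
A² = 
  [ -2,   4]
  [ -2,   2]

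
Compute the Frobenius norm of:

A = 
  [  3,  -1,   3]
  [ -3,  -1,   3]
||A||_F = 6.164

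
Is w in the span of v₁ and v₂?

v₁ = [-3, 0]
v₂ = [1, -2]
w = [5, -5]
Yes

Form the augmented matrix and row-reduce:
[v₁|v₂|w] = 
  [ -3,   1,   5]
  [  0,  -2,  -5]
(already in echelon form — no row operations needed)

No row of the form [0 0 | nonzero], so the system is consistent. Back-substitution gives c₁ = -5/6, c₂ = 5/2: w = (-5/6)·v₁ + (5/2)·v₂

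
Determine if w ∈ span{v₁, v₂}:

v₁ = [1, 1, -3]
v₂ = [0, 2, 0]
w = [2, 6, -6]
Yes

Form the augmented matrix and row-reduce:
[v₁|v₂|w] = 
  [  1,   0,   2]
  [  1,   2,   6]
  [ -3,   0,  -6]
R2 → R2 - (1)·R1
R3 → R3 + (3)·R1
REF = 
  [  1,   0,   2]
  [  0,   2,   4]
  [  0,   0,   0]

No row of the form [0 0 | nonzero], so the system is consistent. Back-substitution gives c₁ = 2, c₂ = 2: w = (2)·v₁ + (2)·v₂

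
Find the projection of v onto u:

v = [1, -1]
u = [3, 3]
proj_u(v) = [0, 0]

v·u = (1)(3) + (-1)(3) = 0
u·u = (3)² + (3)² = 18
proj_u(v) = (v·u / u·u) × u = (0/18) × u = (0) × u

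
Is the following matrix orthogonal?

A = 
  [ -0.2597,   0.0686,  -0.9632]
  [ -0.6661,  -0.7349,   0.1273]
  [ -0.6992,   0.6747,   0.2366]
Yes

AᵀA = 
  [  1,   0,  -0.0001]
  [  0,   1,   0]
  [ -0.0001,   0,   0.9999]
≈ I (equal to I up to the 4-dp rounding of the entries)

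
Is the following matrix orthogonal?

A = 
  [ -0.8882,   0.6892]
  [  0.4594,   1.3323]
No

AᵀA = 
  [  0.9999,  -0.0001]
  [ -0.0001,   2.2500]
≠ I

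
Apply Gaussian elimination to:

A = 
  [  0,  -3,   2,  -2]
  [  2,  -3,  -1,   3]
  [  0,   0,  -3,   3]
Row operations:
Swap R1 ↔ R2

Resulting echelon form:
REF = 
  [  2,  -3,  -1,   3]
  [  0,  -3,   2,  -2]
  [  0,   0,  -3,   3]

Rank = 3 (number of non-zero pivot rows).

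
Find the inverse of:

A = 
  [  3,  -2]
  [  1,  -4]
det(A) = (3)(-4) - (-2)(1) = -10
For a 2×2 matrix, A⁻¹ = (1/det(A)) · [[d, -b], [-c, a]]
    = (-1/10) · [[-4, 2], [-1, 3]]

A⁻¹ = 
  [  2/5,  -1/5]
  [ 1/10, -3/10]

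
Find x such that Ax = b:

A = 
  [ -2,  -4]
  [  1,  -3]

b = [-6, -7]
Row reduce the augmented matrix [A|b]:
R2 → R2 + (1/2)·R1
REF = 
  [ -2,  -4,  -6]
  [  0,  -5, -10]

Back-substitution:
x₂ = (-10) / (-5) = 2
x₁ = (-6 - (-4)(2)) / (-2) = -1

x = [-1, 2]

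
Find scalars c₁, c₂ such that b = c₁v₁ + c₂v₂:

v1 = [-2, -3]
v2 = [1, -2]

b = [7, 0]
c1 = -2, c2 = 3

b = -2·v1 + 3·v2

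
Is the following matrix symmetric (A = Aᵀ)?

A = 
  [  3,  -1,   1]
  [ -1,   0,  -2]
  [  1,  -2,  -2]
Yes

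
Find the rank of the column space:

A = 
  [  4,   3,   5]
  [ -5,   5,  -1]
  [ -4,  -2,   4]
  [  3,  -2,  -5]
dim(Col(A)) = 3

Row reduce:
R2 → R2 + (5/4)·R1
R3 → R3 + (1)·R1
R4 → R4 - (3/4)·R1
R3 → R3 - (4/35)·R2
R4 → R4 + (17/35)·R2
R4 → R4 + (31/42)·R3
REF = 
  [   4,    3,    5]
  [   0, 35/4, 21/4]
  [   0,    0, 42/5]
  [   0,    0,    0]
Pivot columns: 1, 2, 3 → 3 pivots.
dim(Col(A)) = number of pivot columns = 3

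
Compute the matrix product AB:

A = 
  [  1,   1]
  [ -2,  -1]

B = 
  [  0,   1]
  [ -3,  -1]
AB = 
  [ -3,   0]
  [  3,  -1]

A is 2×2 and B is 2×2, so AB is 2×2. Each entry is (row of A)·(column of B):
AB[1,1] = (1)(0) + (1)(-3) = -3
AB[1,2] = (1)(1) + (1)(-1) = 0
AB[2,1] = (-2)(0) + (-1)(-3) = 3
AB[2,2] = (-2)(1) + (-1)(-1) = -1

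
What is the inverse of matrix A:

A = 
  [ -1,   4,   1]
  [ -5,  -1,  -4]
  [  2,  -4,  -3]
det(A) = (-1)·((-1)(-3) - (-4)(-4)) - (4)·((-5)(-3) - (-4)(2)) + (1)·((-5)(-4) - (-1)(2))
  = (-1)(-13) - (4)(23) + (1)(22)
  = -57
det(A) = -57 ≠ 0, so A is invertible.

Cofactors Cᵢⱼ = (-1)ⁱ⁺ʲ·Mᵢⱼ:
C = 
  [-13, -23,  22]
  [  8,   1,   4]
  [-15,  -9,  21]

adj(A) = Cᵀ:
adj(A) = 
  [-13,   8, -15]
  [-23,   1,  -9]
  [ 22,   4,  21]

A⁻¹ = (-1/57) · adj(A):
A⁻¹ = 
  [ 13/57,  -8/57,   5/19]
  [ 23/57,  -1/57,   3/19]
  [-22/57,  -4/57,  -7/19]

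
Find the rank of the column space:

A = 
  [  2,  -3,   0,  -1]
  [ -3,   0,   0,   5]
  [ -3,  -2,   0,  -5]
Row reduce:
R2 → R2 + (3/2)·R1
R3 → R3 + (3/2)·R1
R3 → R3 - (13/9)·R2
REF = 
  [     2,     -3,      0,     -1]
  [     0,   -9/2,      0,    7/2]
  [     0,      0,      0, -104/9]
Pivot columns: 1, 2, 4 → 3 pivots.
dim(Col(A)) = number of pivot columns = 3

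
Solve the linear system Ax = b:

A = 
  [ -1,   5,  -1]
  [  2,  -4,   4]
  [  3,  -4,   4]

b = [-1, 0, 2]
Row reduce the augmented matrix [A|b]:
R2 → R2 + (2)·R1
R3 → R3 + (3)·R1
R3 → R3 - (11/6)·R2
REF = 
  [  -1,    5,   -1,   -1]
  [   0,    6,    2,   -2]
  [   0,    0, -8/3,  8/3]

Back-substitution:
x₃ = (8/3) / (-8/3) = -1
x₂ = (-2 - (2)(-1)) / 6 = 0
x₁ = (-1 - (5)(0) - (-1)(-1)) / (-1) = 2

x = [2, 0, -1]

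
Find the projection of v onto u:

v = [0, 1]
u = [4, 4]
proj_u(v) = [1/2, 1/2]

v·u = (0)(4) + (1)(4) = 4
u·u = (4)² + (4)² = 32
proj_u(v) = (v·u / u·u) × u = (4/32) × u = (1/8) × u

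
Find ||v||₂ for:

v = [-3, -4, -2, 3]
6.164

||v||₂ = √((-3)² + (-4)² + (-2)² + (3)²) = √38 = 6.164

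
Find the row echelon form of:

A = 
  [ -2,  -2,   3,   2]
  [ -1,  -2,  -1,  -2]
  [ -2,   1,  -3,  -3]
Row operations:
R2 → R2 - (1/2)·R1
R3 → R3 - (1)·R1
R3 → R3 + (3)·R2

Resulting echelon form:
REF = 
  [   -2,    -2,     3,     2]
  [    0,    -1,  -5/2,    -3]
  [    0,     0, -27/2,   -14]

Rank = 3 (number of non-zero pivot rows).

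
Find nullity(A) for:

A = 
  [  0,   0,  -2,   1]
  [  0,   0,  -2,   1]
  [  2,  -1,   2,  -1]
nullity(A) = 2

Row reduce:
Swap R1 ↔ R3
R3 → R3 - (1)·R2
REF = 
  [  2,  -1,   2,  -1]
  [  0,   0,  -2,   1]
  [  0,   0,   0,   0]
Pivot columns: 1, 3 → 2 pivots.
rank(A) = 2, so nullity(A) = 4 - 2 = 2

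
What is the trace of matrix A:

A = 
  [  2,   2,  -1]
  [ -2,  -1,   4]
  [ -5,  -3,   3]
4

tr(A) = 2 + -1 + 3 = 4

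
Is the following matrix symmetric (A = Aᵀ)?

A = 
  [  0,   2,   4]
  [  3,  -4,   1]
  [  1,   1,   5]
No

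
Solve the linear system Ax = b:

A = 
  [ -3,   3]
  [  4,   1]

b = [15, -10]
x = [-3, 2]

Row reduce the augmented matrix [A|b]:
R2 → R2 + (4/3)·R1
REF = 
  [ -3,   3,  15]
  [  0,   5,  10]

Back-substitution:
x₂ = 10 / 5 = 2
x₁ = (15 - (3)(2)) / (-3) = -3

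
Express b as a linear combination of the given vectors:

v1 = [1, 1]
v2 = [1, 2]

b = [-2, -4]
c1 = 0, c2 = -2

b = 0·v1 + -2·v2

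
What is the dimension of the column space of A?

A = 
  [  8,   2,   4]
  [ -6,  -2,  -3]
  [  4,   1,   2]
Row reduce:
R2 → R2 + (3/4)·R1
R3 → R3 - (1/2)·R1
REF = 
  [   8,    2,    4]
  [   0, -1/2,    0]
  [   0,    0,    0]
Pivot columns: 1, 2 → 2 pivots.
dim(Col(A)) = number of pivot columns = 2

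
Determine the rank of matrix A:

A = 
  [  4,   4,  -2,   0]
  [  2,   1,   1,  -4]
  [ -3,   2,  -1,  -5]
rank(A) = 3

Row reduce:
R2 → R2 - (1/2)·R1
R3 → R3 + (3/4)·R1
R3 → R3 + (5)·R2
REF = 
  [   4,    4,   -2,    0]
  [   0,   -1,    2,   -4]
  [   0,    0, 15/2,  -25]
Pivot columns: 1, 2, 3 → 3 pivots.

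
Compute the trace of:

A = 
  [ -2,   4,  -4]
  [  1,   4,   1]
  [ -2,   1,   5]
7

tr(A) = -2 + 4 + 5 = 7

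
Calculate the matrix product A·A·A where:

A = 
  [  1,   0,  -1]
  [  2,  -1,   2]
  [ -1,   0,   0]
A^3 = 
  [  3,   0,  -2]
  [  4,  -1,   4]
  [ -2,   0,   1]

A² = A·A:
A²[1,1] = (1)(1) + (0)(2) + (-1)(-1) = 2
A²[1,2] = (1)(0) + (0)(-1) + (-1)(0) = 0
A²[1,3] = (1)(-1) + (0)(2) + (-1)(0) = -1
A²[2,1] = (2)(1) + (-1)(2) + (2)(-1) = -2
A²[2,2] = (2)(0) + (-1)(-1) + (2)(0) = 1
A²[2,3] = (2)(-1) + (-1)(2) + (2)(0) = -4
A²[3,1] = (-1)(1) + (0)(2) + (0)(-1) = -1
A²[3,2] = (-1)(0) + (0)(-1) + (0)(0) = 0
A²[3,3] = (-1)(-1) + (0)(2) + (0)(0) = 1
A² = 
  [  2,   0,  -1]
  [ -2,   1,  -4]
  [ -1,   0,   1]

A^3 = A^2·A:
A^3[1,1] = (2)(1) + (0)(2) + (-1)(-1) = 3
A^3[1,2] = (2)(0) + (0)(-1) + (-1)(0) = 0
A^3[1,3] = (2)(-1) + (0)(2) + (-1)(0) = -2
A^3[2,1] = (-2)(1) + (1)(2) + (-4)(-1) = 4
A^3[2,2] = (-2)(0) + (1)(-1) + (-4)(0) = -1
A^3[2,3] = (-2)(-1) + (1)(2) + (-4)(0) = 4
A^3[3,1] = (-1)(1) + (0)(2) + (1)(-1) = -2
A^3[3,2] = (-1)(0) + (0)(-1) + (1)(0) = 0
A^3[3,3] = (-1)(-1) + (0)(2) + (1)(0) = 1
A^3 = 
  [  3,   0,  -2]
  [  4,  -1,   4]
  [ -2,   0,   1]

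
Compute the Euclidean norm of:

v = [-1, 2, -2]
3

||v||₂ = √((-1)² + (2)² + (-2)²) = √9 = 3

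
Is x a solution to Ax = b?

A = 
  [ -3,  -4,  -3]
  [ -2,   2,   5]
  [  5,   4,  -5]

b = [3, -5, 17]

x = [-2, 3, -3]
Yes

Ax = [3, -5, 17] = b ✓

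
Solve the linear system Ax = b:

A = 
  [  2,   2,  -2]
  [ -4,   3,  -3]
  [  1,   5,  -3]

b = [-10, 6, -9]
Row reduce the augmented matrix [A|b]:
R2 → R2 + (2)·R1
R3 → R3 - (1/2)·R1
R3 → R3 - (4/7)·R2
REF = 
  [  2,   2,  -2, -10]
  [  0,   7,  -7, -14]
  [  0,   0,   2,   4]

Back-substitution:
x₃ = 4 / 2 = 2
x₂ = (-14 - (-7)(2)) / 7 = 0
x₁ = (-10 - (2)(0) - (-2)(2)) / 2 = -3

x = [-3, 0, 2]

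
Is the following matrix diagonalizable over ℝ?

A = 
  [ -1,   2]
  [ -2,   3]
No

tr(A) = 2, det(A) = 1
Characteristic polynomial: λ² - tr(A)λ + det(A) = λ² - 2λ + 1
λ² - 2λ + 1 = (λ - 1)²
Eigenvalues: 1, 1
λ=1: alg. mult. = 2, geom. mult. = 2 - rank(A - (1)I) = 2 - 1 = 1
Sum of geometric multiplicities = 1 < n = 2, so there aren't enough independent eigenvectors.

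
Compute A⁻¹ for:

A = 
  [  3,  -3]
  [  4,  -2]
det(A) = (3)(-2) - (-3)(4) = 6
For a 2×2 matrix, A⁻¹ = (1/det(A)) · [[d, -b], [-c, a]]
    = (1/6) · [[-2, 3], [-4, 3]]

A⁻¹ = 
  [-1/3,  1/2]
  [-2/3,  1/2]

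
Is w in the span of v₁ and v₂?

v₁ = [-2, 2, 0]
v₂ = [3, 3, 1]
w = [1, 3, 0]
No

Form the augmented matrix and row-reduce:
[v₁|v₂|w] = 
  [ -2,   3,   1]
  [  2,   3,   3]
  [  0,   1,   0]
R2 → R2 + (1)·R1
R3 → R3 - (1/6)·R2
REF = 
  [  -2,    3,    1]
  [   0,    6,    4]
  [   0,    0, -2/3]

Row 3 reads [0 0 | -2/3], i.e. 0 = -2/3, so the system is inconsistent and w ∉ span{v₁, v₂}.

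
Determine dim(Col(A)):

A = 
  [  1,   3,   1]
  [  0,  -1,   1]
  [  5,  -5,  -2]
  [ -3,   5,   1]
dim(Col(A)) = 3

Row reduce:
R3 → R3 - (5)·R1
R4 → R4 + (3)·R1
R3 → R3 - (20)·R2
R4 → R4 + (14)·R2
R4 → R4 + (2/3)·R3
REF = 
  [  1,   3,   1]
  [  0,  -1,   1]
  [  0,   0, -27]
  [  0,   0,   0]
Pivot columns: 1, 2, 3 → 3 pivots.
dim(Col(A)) = number of pivot columns = 3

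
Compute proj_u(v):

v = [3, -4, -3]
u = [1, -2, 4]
v·u = (3)(1) + (-4)(-2) + (-3)(4) = -1
u·u = (1)² + (-2)² + (4)² = 21
proj_u(v) = (v·u / u·u) × u = (-1/21) × u

proj_u(v) = [-1/21, 2/21, -4/21]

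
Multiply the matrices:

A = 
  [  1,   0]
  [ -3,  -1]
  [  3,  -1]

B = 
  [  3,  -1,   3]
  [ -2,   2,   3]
A is 3×2 and B is 2×3, so AB is 3×3. Each entry is (row of A)·(column of B):
AB[1,1] = (1)(3) + (0)(-2) = 3
AB[1,2] = (1)(-1) + (0)(2) = -1
AB[1,3] = (1)(3) + (0)(3) = 3
AB[2,1] = (-3)(3) + (-1)(-2) = -7
AB[2,2] = (-3)(-1) + (-1)(2) = 1
AB[2,3] = (-3)(3) + (-1)(3) = -12
AB[3,1] = (3)(3) + (-1)(-2) = 11
AB[3,2] = (3)(-1) + (-1)(2) = -5
AB[3,3] = (3)(3) + (-1)(3) = 6

AB = 
  [  3,  -1,   3]
  [ -7,   1, -12]
  [ 11,  -5,   6]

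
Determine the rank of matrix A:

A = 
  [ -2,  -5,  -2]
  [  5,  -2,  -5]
rank(A) = 2

Row reduce:
R2 → R2 + (5/2)·R1
REF = 
  [   -2,    -5,    -2]
  [    0, -29/2,   -10]
Pivot columns: 1, 2 → 2 pivots.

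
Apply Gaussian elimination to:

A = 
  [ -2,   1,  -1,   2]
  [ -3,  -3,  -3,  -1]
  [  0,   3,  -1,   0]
Row operations:
R2 → R2 - (3/2)·R1
R3 → R3 + (2/3)·R2

Resulting echelon form:
REF = 
  [  -2,    1,   -1,    2]
  [   0, -9/2, -3/2,   -4]
  [   0,    0,   -2, -8/3]

Rank = 3 (number of non-zero pivot rows).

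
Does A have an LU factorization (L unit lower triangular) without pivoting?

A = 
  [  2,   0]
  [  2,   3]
Yes.
A[1,1] = 2 ≠ 0, so Gaussian elimination proceeds without a row swap: multiplier ℓ₂₁ = (2)/(2) = 1, and U[2,2] = 3 - (1)(0) = 3.
L = 
  [  1,   0]
  [  1,   1]
U = 
  [  2,   0]
  [  0,   3]
Check row 2 of LU: [(1)(2), (1)(0) + 3] = [2, 3] = row 2 of A ✓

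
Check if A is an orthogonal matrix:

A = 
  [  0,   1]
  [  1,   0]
Yes

AᵀA = 
  [  1,   0]
  [  0,   1]
= I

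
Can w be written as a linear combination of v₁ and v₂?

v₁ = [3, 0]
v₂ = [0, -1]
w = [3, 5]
Yes

Form the augmented matrix and row-reduce:
[v₁|v₂|w] = 
  [  3,   0,   3]
  [  0,  -1,   5]
(already in echelon form — no row operations needed)

No row of the form [0 0 | nonzero], so the system is consistent. Back-substitution gives c₁ = 1, c₂ = -5: w = (1)·v₁ + (-5)·v₂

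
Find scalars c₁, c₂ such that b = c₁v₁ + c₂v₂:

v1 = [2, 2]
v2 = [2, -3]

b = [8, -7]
c1 = 1, c2 = 3

b = 1·v1 + 3·v2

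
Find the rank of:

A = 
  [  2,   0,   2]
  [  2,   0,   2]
rank(A) = 1

Row reduce:
R2 → R2 - (1)·R1
REF = 
  [  2,   0,   2]
  [  0,   0,   0]
Pivot columns: 1 → 1 pivot.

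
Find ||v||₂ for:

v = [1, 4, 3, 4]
6.481

||v||₂ = √((1)² + (4)² + (3)² + (4)²) = √42 = 6.481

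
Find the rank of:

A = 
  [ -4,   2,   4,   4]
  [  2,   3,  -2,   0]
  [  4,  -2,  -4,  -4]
Row reduce:
R2 → R2 + (1/2)·R1
R3 → R3 + (1)·R1
REF = 
  [ -4,   2,   4,   4]
  [  0,   4,   0,   2]
  [  0,   0,   0,   0]
Pivot columns: 1, 2 → 2 pivots.

rank(A) = 2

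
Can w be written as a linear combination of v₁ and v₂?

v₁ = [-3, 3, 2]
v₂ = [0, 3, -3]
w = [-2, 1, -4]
No

Form the augmented matrix and row-reduce:
[v₁|v₂|w] = 
  [ -3,   0,  -2]
  [  3,   3,   1]
  [  2,  -3,  -4]
R2 → R2 + (1)·R1
R3 → R3 + (2/3)·R1
R3 → R3 + (1)·R2
REF = 
  [   -3,     0,    -2]
  [    0,     3,    -1]
  [    0,     0, -19/3]

Row 3 reads [0 0 | -19/3], i.e. 0 = -19/3, so the system is inconsistent and w ∉ span{v₁, v₂}.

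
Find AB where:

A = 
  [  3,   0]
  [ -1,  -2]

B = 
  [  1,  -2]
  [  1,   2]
AB = 
  [  3,  -6]
  [ -3,  -2]

A is 2×2 and B is 2×2, so AB is 2×2. Each entry is (row of A)·(column of B):
AB[1,1] = (3)(1) + (0)(1) = 3
AB[1,2] = (3)(-2) + (0)(2) = -6
AB[2,1] = (-1)(1) + (-2)(1) = -3
AB[2,2] = (-1)(-2) + (-2)(2) = -2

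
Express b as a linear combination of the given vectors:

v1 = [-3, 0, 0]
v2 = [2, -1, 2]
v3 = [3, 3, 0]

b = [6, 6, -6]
c1 = -3, c2 = -3, c3 = 1

b = -3·v1 + -3·v2 + 1·v3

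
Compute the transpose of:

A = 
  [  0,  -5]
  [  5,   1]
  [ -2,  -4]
Aᵀ = 
  [  0,   5,  -2]
  [ -5,   1,  -4]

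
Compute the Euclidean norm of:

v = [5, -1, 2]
5.477

||v||₂ = √((5)² + (-1)² + (2)²) = √30 = 5.477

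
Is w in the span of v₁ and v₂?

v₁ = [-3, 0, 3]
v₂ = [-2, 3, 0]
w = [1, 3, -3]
Yes

Form the augmented matrix and row-reduce:
[v₁|v₂|w] = 
  [ -3,  -2,   1]
  [  0,   3,   3]
  [  3,   0,  -3]
R3 → R3 + (1)·R1
R3 → R3 + (2/3)·R2
REF = 
  [ -3,  -2,   1]
  [  0,   3,   3]
  [  0,   0,   0]

No row of the form [0 0 | nonzero], so the system is consistent. Back-substitution gives c₁ = -1, c₂ = 1: w = (-1)·v₁ + (1)·v₂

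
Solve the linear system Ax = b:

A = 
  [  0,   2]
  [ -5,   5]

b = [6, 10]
x = [1, 3]

Row reduce the augmented matrix [A|b]:
Swap R1 ↔ R2
REF = 
  [ -5,   5,  10]
  [  0,   2,   6]

Back-substitution:
x₂ = 6 / 2 = 3
x₁ = (10 - (5)(3)) / (-5) = 1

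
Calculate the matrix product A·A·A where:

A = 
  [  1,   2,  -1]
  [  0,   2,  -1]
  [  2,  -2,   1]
A^3 = 
  [ -9,  22, -11]
  [ -8,  14,  -7]
  [  6,   2,  -1]

A² = A·A:
A²[1,1] = (1)(1) + (2)(0) + (-1)(2) = -1
A²[1,2] = (1)(2) + (2)(2) + (-1)(-2) = 8
A²[1,3] = (1)(-1) + (2)(-1) + (-1)(1) = -4
A²[2,1] = (0)(1) + (2)(0) + (-1)(2) = -2
A²[2,2] = (0)(2) + (2)(2) + (-1)(-2) = 6
A²[2,3] = (0)(-1) + (2)(-1) + (-1)(1) = -3
A²[3,1] = (2)(1) + (-2)(0) + (1)(2) = 4
A²[3,2] = (2)(2) + (-2)(2) + (1)(-2) = -2
A²[3,3] = (2)(-1) + (-2)(-1) + (1)(1) = 1
A² = 
  [ -1,   8,  -4]
  [ -2,   6,  -3]
  [  4,  -2,   1]

A^3 = A^2·A:
A^3[1,1] = (-1)(1) + (8)(0) + (-4)(2) = -9
A^3[1,2] = (-1)(2) + (8)(2) + (-4)(-2) = 22
A^3[1,3] = (-1)(-1) + (8)(-1) + (-4)(1) = -11
A^3[2,1] = (-2)(1) + (6)(0) + (-3)(2) = -8
A^3[2,2] = (-2)(2) + (6)(2) + (-3)(-2) = 14
A^3[2,3] = (-2)(-1) + (6)(-1) + (-3)(1) = -7
A^3[3,1] = (4)(1) + (-2)(0) + (1)(2) = 6
A^3[3,2] = (4)(2) + (-2)(2) + (1)(-2) = 2
A^3[3,3] = (4)(-1) + (-2)(-1) + (1)(1) = -1
A^3 = 
  [ -9,  22, -11]
  [ -8,  14,  -7]
  [  6,   2,  -1]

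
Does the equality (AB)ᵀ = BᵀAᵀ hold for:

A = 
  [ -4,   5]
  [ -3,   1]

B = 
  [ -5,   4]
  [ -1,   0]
Yes

(AB)ᵀ = 
  [ 15,  14]
  [-16, -12]

BᵀAᵀ = 
  [ 15,  14]
  [-16, -12]

Both sides are equal — this is the standard identity (AB)ᵀ = BᵀAᵀ, which holds for all A, B.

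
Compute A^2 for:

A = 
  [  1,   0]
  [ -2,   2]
A² = A·A:
A²[1,1] = (1)(1) + (0)(-2) = 1
A²[1,2] = (1)(0) + (0)(2) = 0
A²[2,1] = (-2)(1) + (2)(-2) = -6
A²[2,2] = (-2)(0) + (2)(2) = 4
A² = 
  [  1,   0]
  [ -6,   4]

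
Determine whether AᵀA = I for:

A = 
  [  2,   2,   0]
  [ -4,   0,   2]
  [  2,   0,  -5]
No

AᵀA = 
  [ 24,   4, -18]
  [  4,   4,   0]
  [-18,   0,  29]
≠ I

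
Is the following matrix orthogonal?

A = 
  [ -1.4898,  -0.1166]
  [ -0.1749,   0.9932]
No

AᵀA = 
  [  2.2501,   0]
  [  0,   1]
≠ I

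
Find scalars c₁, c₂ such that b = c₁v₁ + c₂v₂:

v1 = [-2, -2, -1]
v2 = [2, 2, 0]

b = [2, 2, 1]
c1 = -1, c2 = 0

b = -1·v1 + 0·v2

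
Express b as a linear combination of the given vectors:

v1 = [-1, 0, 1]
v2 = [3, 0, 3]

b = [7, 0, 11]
c1 = 2, c2 = 3

b = 2·v1 + 3·v2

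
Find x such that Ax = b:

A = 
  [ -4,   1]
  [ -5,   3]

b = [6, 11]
x = [-1, 2]

Row reduce the augmented matrix [A|b]:
R2 → R2 - (5/4)·R1
REF = 
  [ -4,   1,   6]
  [  0, 7/4, 7/2]

Back-substitution:
x₂ = (7/2) / (7/4) = 2
x₁ = (6 - (1)(2)) / (-4) = -1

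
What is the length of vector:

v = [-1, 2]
2.236

||v||₂ = √((-1)² + (2)²) = √5 = 2.236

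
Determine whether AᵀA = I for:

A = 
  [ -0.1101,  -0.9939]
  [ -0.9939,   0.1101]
Yes

AᵀA = 
  [  1,   0]
  [  0,   1]
≈ I (equal to I up to the 4-dp rounding of the entries)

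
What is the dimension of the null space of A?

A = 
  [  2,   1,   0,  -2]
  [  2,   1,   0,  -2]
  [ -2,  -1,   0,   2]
nullity(A) = 3

Row reduce:
R2 → R2 - (1)·R1
R3 → R3 + (1)·R1
REF = 
  [  2,   1,   0,  -2]
  [  0,   0,   0,   0]
  [  0,   0,   0,   0]
Pivot columns: 1 → 1 pivot.
rank(A) = 1, so nullity(A) = 4 - 1 = 3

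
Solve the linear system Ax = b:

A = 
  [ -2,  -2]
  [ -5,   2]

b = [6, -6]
Row reduce the augmented matrix [A|b]:
R2 → R2 - (5/2)·R1
REF = 
  [ -2,  -2,   6]
  [  0,   7, -21]

Back-substitution:
x₂ = (-21) / 7 = -3
x₁ = (6 - (-2)(-3)) / (-2) = 0

x = [0, -3]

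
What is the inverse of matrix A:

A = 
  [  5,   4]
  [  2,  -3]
det(A) = (5)(-3) - (4)(2) = -23
For a 2×2 matrix, A⁻¹ = (1/det(A)) · [[d, -b], [-c, a]]
    = (-1/23) · [[-3, -4], [-2, 5]]

A⁻¹ = 
  [ 3/23,  4/23]
  [ 2/23, -5/23]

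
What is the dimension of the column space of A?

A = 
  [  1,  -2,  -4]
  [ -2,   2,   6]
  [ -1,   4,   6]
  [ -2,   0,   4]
dim(Col(A)) = 2

Row reduce:
R2 → R2 + (2)·R1
R3 → R3 + (1)·R1
R4 → R4 + (2)·R1
R3 → R3 + (1)·R2
R4 → R4 - (2)·R2
REF = 
  [  1,  -2,  -4]
  [  0,  -2,  -2]
  [  0,   0,   0]
  [  0,   0,   0]
Pivot columns: 1, 2 → 2 pivots.
dim(Col(A)) = number of pivot columns = 2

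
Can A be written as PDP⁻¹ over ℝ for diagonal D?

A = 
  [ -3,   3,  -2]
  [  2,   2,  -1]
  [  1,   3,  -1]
No

Characteristic polynomial: det(λI - A) = λ³ + 2λ² - 6λ + 8
Testing integer divisors of the constant term: p(-4) = 0, so (λ + 4) is a factor:
p(λ) = (λ + 4)(λ² - 2λ + 2)
λ² - 2λ + 2 = 0  ⇒  λ = (2 ± √((-2)² - 4·(2)))/2 = (2 ± √(-4))/2
  = 1 + i,  1 - i
Eigenvalues: -4, 1 + i, 1 - i  (≈ -4, 1 + 1i, 1 - 1i)
Has complex eigenvalues (not diagonalizable over ℝ).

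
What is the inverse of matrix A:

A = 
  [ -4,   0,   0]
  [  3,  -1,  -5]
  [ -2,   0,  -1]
det(A) = (-4)·((-1)(-1) - (-5)(0)) - (0)·((3)(-1) - (-5)(-2)) + (0)·((3)(0) - (-1)(-2))
  = (-4)(1) - (0)(-13) + (0)(-2)
  = -4
det(A) = -4 ≠ 0, so A is invertible.

Cofactors Cᵢⱼ = (-1)ⁱ⁺ʲ·Mᵢⱼ:
C = 
  [  1,  13,  -2]
  [  0,   4,   0]
  [  0, -20,   4]

adj(A) = Cᵀ:
adj(A) = 
  [  1,   0,   0]
  [ 13,   4, -20]
  [ -2,   0,   4]

A⁻¹ = (-1/4) · adj(A):
A⁻¹ = 
  [ -1/4,     0,     0]
  [-13/4,    -1,     5]
  [  1/2,     0,    -1]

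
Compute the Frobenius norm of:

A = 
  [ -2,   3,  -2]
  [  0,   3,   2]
||A||_F = 5.477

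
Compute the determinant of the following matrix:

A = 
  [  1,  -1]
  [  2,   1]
For a 2×2 matrix, det = ad - bc = (1)(1) - (-1)(2) = 3

det(A) = 3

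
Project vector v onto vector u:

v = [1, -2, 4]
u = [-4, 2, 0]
v·u = (1)(-4) + (-2)(2) + (4)(0) = -8
u·u = (-4)² + (2)² + (0)² = 20
proj_u(v) = (v·u / u·u) × u = (-8/20) × u = (-2/5) × u

proj_u(v) = [8/5, -4/5, 0]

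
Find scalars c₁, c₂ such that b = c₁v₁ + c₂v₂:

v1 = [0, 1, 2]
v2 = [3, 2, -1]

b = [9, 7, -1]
c1 = 1, c2 = 3

b = 1·v1 + 3·v2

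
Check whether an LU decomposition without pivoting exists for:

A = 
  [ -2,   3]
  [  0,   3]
Yes.
A[1,1] = -2 ≠ 0, so Gaussian elimination proceeds without a row swap: multiplier ℓ₂₁ = (0)/(-2) = 0, and U[2,2] = 3 - (0)(3) = 3.
L = 
  [  1,   0]
  [  0,   1]
U = 
  [ -2,   3]
  [  0,   3]
Check row 2 of LU: [(0)(-2), (0)(3) + 3] = [0, 3] = row 2 of A ✓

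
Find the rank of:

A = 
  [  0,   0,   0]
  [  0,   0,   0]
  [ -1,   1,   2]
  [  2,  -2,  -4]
rank(A) = 1

Row reduce:
Swap R1 ↔ R3
R4 → R4 + (2)·R1
REF = 
  [ -1,   1,   2]
  [  0,   0,   0]
  [  0,   0,   0]
  [  0,   0,   0]
Pivot columns: 1 → 1 pivot.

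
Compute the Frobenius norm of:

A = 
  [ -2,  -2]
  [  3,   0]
||A||_F = 4.123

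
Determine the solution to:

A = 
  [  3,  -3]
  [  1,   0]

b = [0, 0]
x = [0, 0]

Row reduce the augmented matrix [A|b]:
R2 → R2 - (1/3)·R1
REF = 
  [  3,  -3,   0]
  [  0,   1,   0]

Back-substitution:
x₂ = 0 / 1 = 0
x₁ = (0 - (-3)(0)) / 3 = 0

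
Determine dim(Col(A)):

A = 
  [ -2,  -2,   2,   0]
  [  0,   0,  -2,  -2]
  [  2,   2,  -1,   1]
Row reduce:
R3 → R3 + (1)·R1
R3 → R3 + (1/2)·R2
REF = 
  [ -2,  -2,   2,   0]
  [  0,   0,  -2,  -2]
  [  0,   0,   0,   0]
Pivot columns: 1, 3 → 2 pivots.
dim(Col(A)) = number of pivot columns = 2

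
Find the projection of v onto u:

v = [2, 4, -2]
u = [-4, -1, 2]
proj_u(v) = [64/21, 16/21, -32/21]

v·u = (2)(-4) + (4)(-1) + (-2)(2) = -16
u·u = (-4)² + (-1)² + (2)² = 21
proj_u(v) = (v·u / u·u) × u = (-16/21) × u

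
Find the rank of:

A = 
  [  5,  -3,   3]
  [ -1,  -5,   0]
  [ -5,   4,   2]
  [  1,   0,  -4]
Row reduce:
R2 → R2 + (1/5)·R1
R3 → R3 + (1)·R1
R4 → R4 - (1/5)·R1
R3 → R3 + (5/28)·R2
R4 → R4 + (3/28)·R2
R4 → R4 + (127/143)·R3
REF = 
  [     5,     -3,      3]
  [     0,  -28/5,    3/5]
  [     0,      0, 143/28]
  [     0,      0,      0]
Pivot columns: 1, 2, 3 → 3 pivots.

rank(A) = 3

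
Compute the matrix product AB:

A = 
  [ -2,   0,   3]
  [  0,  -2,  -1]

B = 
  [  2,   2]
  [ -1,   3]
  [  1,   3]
A is 2×3 and B is 3×2, so AB is 2×2. Each entry is (row of A)·(column of B):
AB[1,1] = (-2)(2) + (0)(-1) + (3)(1) = -1
AB[1,2] = (-2)(2) + (0)(3) + (3)(3) = 5
AB[2,1] = (0)(2) + (-2)(-1) + (-1)(1) = 1
AB[2,2] = (0)(2) + (-2)(3) + (-1)(3) = -9

AB = 
  [ -1,   5]
  [  1,  -9]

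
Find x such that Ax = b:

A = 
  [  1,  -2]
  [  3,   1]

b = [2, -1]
Row reduce the augmented matrix [A|b]:
R2 → R2 - (3)·R1
REF = 
  [  1,  -2,   2]
  [  0,   7,  -7]

Back-substitution:
x₂ = (-7) / 7 = -1
x₁ = (2 - (-2)(-1)) / 1 = 0

x = [0, -1]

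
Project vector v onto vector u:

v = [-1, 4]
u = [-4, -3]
proj_u(v) = [32/25, 24/25]

v·u = (-1)(-4) + (4)(-3) = -8
u·u = (-4)² + (-3)² = 25
proj_u(v) = (v·u / u·u) × u = (-8/25) × u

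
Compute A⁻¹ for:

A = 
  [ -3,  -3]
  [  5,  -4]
det(A) = (-3)(-4) - (-3)(5) = 27
For a 2×2 matrix, A⁻¹ = (1/det(A)) · [[d, -b], [-c, a]]
    = (1/27) · [[-4, 3], [-5, -3]]

A⁻¹ = 
  [-4/27,   1/9]
  [-5/27,  -1/9]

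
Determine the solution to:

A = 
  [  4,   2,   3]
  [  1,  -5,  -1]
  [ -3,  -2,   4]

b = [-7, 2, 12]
Row reduce the augmented matrix [A|b]:
R2 → R2 - (1/4)·R1
R3 → R3 + (3/4)·R1
R3 → R3 - (1/11)·R2
REF = 
  [     4,      2,      3,     -7]
  [     0,  -11/2,   -7/4,   15/4]
  [     0,      0, 141/22, 141/22]

Back-substitution:
x₃ = (141/22) / (141/22) = 1
x₂ = (15/4 - (-7/4)(1)) / (-11/2) = -1
x₁ = (-7 - (2)(-1) - (3)(1)) / 4 = -2

x = [-2, -1, 1]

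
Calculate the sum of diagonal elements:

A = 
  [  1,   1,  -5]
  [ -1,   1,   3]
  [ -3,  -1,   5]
7

tr(A) = 1 + 1 + 5 = 7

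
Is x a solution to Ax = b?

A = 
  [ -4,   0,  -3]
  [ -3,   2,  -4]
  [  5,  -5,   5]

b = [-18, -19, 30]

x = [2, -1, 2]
No

Ax = [-14, -16, 25] ≠ b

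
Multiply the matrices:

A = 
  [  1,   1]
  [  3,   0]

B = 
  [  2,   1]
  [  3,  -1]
AB = 
  [  5,   0]
  [  6,   3]

A is 2×2 and B is 2×2, so AB is 2×2. Each entry is (row of A)·(column of B):
AB[1,1] = (1)(2) + (1)(3) = 5
AB[1,2] = (1)(1) + (1)(-1) = 0
AB[2,1] = (3)(2) + (0)(3) = 6
AB[2,2] = (3)(1) + (0)(-1) = 3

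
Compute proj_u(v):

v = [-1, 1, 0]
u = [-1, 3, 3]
v·u = (-1)(-1) + (1)(3) + (0)(3) = 4
u·u = (-1)² + (3)² + (3)² = 19
proj_u(v) = (v·u / u·u) × u = (4/19) × u

proj_u(v) = [-4/19, 12/19, 12/19]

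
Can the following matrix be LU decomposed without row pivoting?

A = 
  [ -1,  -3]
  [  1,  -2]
Yes.
A[1,1] = -1 ≠ 0, so Gaussian elimination proceeds without a row swap: multiplier ℓ₂₁ = (1)/(-1) = -1, and U[2,2] = -2 - (-1)(-3) = -5.
L = 
  [  1,   0]
  [ -1,   1]
U = 
  [ -1,  -3]
  [  0,  -5]
Check row 2 of LU: [(-1)(-1), (-1)(-3) + (-5)] = [1, -2] = row 2 of A ✓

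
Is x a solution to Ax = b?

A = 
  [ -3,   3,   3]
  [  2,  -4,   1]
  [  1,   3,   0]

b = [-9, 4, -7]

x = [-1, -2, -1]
No

Ax = [-6, 5, -7] ≠ b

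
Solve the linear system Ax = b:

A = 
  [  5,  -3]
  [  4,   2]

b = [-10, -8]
x = [-2, 0]

Row reduce the augmented matrix [A|b]:
R2 → R2 - (4/5)·R1
REF = 
  [   5,   -3,  -10]
  [   0, 22/5,    0]

Back-substitution:
x₂ = 0 / (22/5) = 0
x₁ = (-10 - (-3)(0)) / 5 = -2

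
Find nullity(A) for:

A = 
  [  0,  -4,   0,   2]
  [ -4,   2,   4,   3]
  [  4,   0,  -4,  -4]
nullity(A) = 2

Row reduce:
Swap R1 ↔ R2
R3 → R3 + (1)·R1
R3 → R3 + (1/2)·R2
REF = 
  [ -4,   2,   4,   3]
  [  0,  -4,   0,   2]
  [  0,   0,   0,   0]
Pivot columns: 1, 2 → 2 pivots.
rank(A) = 2, so nullity(A) = 4 - 2 = 2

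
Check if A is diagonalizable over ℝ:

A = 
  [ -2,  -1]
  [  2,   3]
Yes

tr(A) = 1, det(A) = -4
Characteristic polynomial: λ² - tr(A)λ + det(A) = λ² - λ - 4
λ² - λ - 4 = 0  ⇒  λ = (1 ± √((-1)² - 4·(-4)))/2 = (1 ± √(17))/2
  = (1 + √17)/2,  (1 - √17)/2
Eigenvalues: (1 + √17)/2, (1 - √17)/2  (≈ 2.562, -1.562)
The two irrational eigenvalues are distinct (simple), so each has alg. mult. = geom. mult. = 1.
Sum of geometric multiplicities equals n, so A has n independent eigenvectors.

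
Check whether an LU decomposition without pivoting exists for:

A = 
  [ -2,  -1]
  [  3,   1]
Yes.
A[1,1] = -2 ≠ 0, so Gaussian elimination proceeds without a row swap: multiplier ℓ₂₁ = (3)/(-2) = -3/2, and U[2,2] = 1 - (-3/2)(-1) = -1/2.
L = 
  [   1,    0]
  [-3/2,    1]
U = 
  [  -2,   -1]
  [   0, -1/2]
Check row 2 of LU: [(-3/2)(-2), (-3/2)(-1) + (-1/2)] = [3, 1] = row 2 of A ✓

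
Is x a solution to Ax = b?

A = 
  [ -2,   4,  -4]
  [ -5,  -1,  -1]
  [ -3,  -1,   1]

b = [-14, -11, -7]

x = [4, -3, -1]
No

Ax = [-16, -16, -10] ≠ b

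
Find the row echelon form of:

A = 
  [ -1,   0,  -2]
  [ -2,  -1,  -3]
Row operations:
R2 → R2 - (2)·R1

Resulting echelon form:
REF = 
  [ -1,   0,  -2]
  [  0,  -1,   1]

Rank = 2 (number of non-zero pivot rows).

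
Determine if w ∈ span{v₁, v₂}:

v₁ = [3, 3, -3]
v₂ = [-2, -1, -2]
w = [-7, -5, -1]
Yes

Form the augmented matrix and row-reduce:
[v₁|v₂|w] = 
  [  3,  -2,  -7]
  [  3,  -1,  -5]
  [ -3,  -2,  -1]
R2 → R2 - (1)·R1
R3 → R3 + (1)·R1
R3 → R3 + (4)·R2
REF = 
  [  3,  -2,  -7]
  [  0,   1,   2]
  [  0,   0,   0]

No row of the form [0 0 | nonzero], so the system is consistent. Back-substitution gives c₁ = -1, c₂ = 2: w = (-1)·v₁ + (2)·v₂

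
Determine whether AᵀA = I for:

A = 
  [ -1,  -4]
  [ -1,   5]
No

AᵀA = 
  [  2,  -1]
  [ -1,  41]
≠ I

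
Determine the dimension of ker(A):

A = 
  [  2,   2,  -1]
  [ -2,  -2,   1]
nullity(A) = 2

Row reduce:
R2 → R2 + (1)·R1
REF = 
  [  2,   2,  -1]
  [  0,   0,   0]
Pivot columns: 1 → 1 pivot.
rank(A) = 1, so nullity(A) = 3 - 1 = 2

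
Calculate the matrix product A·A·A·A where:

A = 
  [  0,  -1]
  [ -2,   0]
A² = A·A:
A²[1,1] = (0)(0) + (-1)(-2) = 2
A²[1,2] = (0)(-1) + (-1)(0) = 0
A²[2,1] = (-2)(0) + (0)(-2) = 0
A²[2,2] = (-2)(-1) + (0)(0) = 2
A² = 
  [  2,   0]
  [  0,   2]

A^3 = A^2·A:
A^3[1,1] = (2)(0) + (0)(-2) = 0
A^3[1,2] = (2)(-1) + (0)(0) = -2
A^3[2,1] = (0)(0) + (2)(-2) = -4
A^3[2,2] = (0)(-1) + (2)(0) = 0
A^3 = 
  [  0,  -2]
  [ -4,   0]

A^4 = A^3·A:
A^4[1,1] = (0)(0) + (-2)(-2) = 4
A^4[1,2] = (0)(-1) + (-2)(0) = 0
A^4[2,1] = (-4)(0) + (0)(-2) = 0
A^4[2,2] = (-4)(-1) + (0)(0) = 4
A^4 = 
  [  4,   0]
  [  0,   4]

Therefore
A^4 = 
  [  4,   0]
  [  0,   4]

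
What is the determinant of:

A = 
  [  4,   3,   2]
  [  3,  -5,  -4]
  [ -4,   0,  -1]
Cofactor expansion along row 1:
det(A) = (4)·((-5)(-1) - (-4)(0)) - (3)·((3)(-1) - (-4)(-4)) + (2)·((3)(0) - (-5)(-4))
  = (4)(5) - (3)(-19) + (2)(-20)
  = 37

det(A) = 37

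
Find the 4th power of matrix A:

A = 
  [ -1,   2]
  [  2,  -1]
A² = A·A:
A²[1,1] = (-1)(-1) + (2)(2) = 5
A²[1,2] = (-1)(2) + (2)(-1) = -4
A²[2,1] = (2)(-1) + (-1)(2) = -4
A²[2,2] = (2)(2) + (-1)(-1) = 5
A² = 
  [  5,  -4]
  [ -4,   5]

A^3 = A^2·A:
A^3[1,1] = (5)(-1) + (-4)(2) = -13
A^3[1,2] = (5)(2) + (-4)(-1) = 14
A^3[2,1] = (-4)(-1) + (5)(2) = 14
A^3[2,2] = (-4)(2) + (5)(-1) = -13
A^3 = 
  [-13,  14]
  [ 14, -13]

A^4 = A^3·A:
A^4[1,1] = (-13)(-1) + (14)(2) = 41
A^4[1,2] = (-13)(2) + (14)(-1) = -40
A^4[2,1] = (14)(-1) + (-13)(2) = -40
A^4[2,2] = (14)(2) + (-13)(-1) = 41
A^4 = 
  [ 41, -40]
  [-40,  41]

Therefore
A^4 = 
  [ 41, -40]
  [-40,  41]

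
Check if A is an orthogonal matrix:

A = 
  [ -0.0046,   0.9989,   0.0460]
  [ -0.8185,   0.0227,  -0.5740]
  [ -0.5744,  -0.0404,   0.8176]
Yes

AᵀA = 
  [  0.9999,   0,   0]
  [  0,   0.9999,  -0.0001]
  [  0,  -0.0001,   1.0001]
≈ I (equal to I up to the 4-dp rounding of the entries)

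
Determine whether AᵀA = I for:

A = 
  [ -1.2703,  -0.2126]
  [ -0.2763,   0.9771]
No

AᵀA = 
  [  1.6900,   0.0001]
  [  0.0001,   0.9999]
≠ I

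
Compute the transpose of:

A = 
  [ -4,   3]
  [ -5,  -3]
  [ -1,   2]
Aᵀ = 
  [ -4,  -5,  -1]
  [  3,  -3,   2]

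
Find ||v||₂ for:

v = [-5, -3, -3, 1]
6.633

||v||₂ = √((-5)² + (-3)² + (-3)² + (1)²) = √44 = 6.633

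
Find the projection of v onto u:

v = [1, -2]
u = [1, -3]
v·u = (1)(1) + (-2)(-3) = 7
u·u = (1)² + (-3)² = 10
proj_u(v) = (v·u / u·u) × u = (7/10) × u

proj_u(v) = [7/10, -21/10]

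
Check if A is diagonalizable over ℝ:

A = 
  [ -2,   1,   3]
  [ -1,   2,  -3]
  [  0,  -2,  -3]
No

Characteristic polynomial: det(λI - A) = λ³ + 3λ² - 9λ - 27
Testing integer divisors of the constant term: p(-3) = 0, so (λ + 3) is a factor:
p(λ) = (λ + 3)(λ² - 9)
λ² - 9 = (λ + 3)(λ - 3)
Eigenvalues: -3, 3, -3
λ=-3: alg. mult. = 2, geom. mult. = 3 - rank(A - (-3)I) = 3 - 2 = 1
λ=3: alg. mult. = 1, geom. mult. = 3 - rank(A - (3)I) = 3 - 2 = 1
Sum of geometric multiplicities = 2 < n = 3, so there aren't enough independent eigenvectors.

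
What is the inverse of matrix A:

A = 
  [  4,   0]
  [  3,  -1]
det(A) = (4)(-1) - (0)(3) = -4
For a 2×2 matrix, A⁻¹ = (1/det(A)) · [[d, -b], [-c, a]]
    = (-1/4) · [[-1, 0], [-3, 4]]

A⁻¹ = 
  [1/4,   0]
  [3/4,  -1]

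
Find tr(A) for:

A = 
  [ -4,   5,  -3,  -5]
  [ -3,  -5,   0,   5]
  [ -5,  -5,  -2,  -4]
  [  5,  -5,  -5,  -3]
-14

tr(A) = -4 + -5 + -2 + -3 = -14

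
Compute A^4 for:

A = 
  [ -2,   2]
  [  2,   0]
A^4 = 
  [ 80, -48]
  [-48,  32]

A² = A·A:
A²[1,1] = (-2)(-2) + (2)(2) = 8
A²[1,2] = (-2)(2) + (2)(0) = -4
A²[2,1] = (2)(-2) + (0)(2) = -4
A²[2,2] = (2)(2) + (0)(0) = 4
A² = 
  [  8,  -4]
  [ -4,   4]

A^3 = A^2·A:
A^3[1,1] = (8)(-2) + (-4)(2) = -24
A^3[1,2] = (8)(2) + (-4)(0) = 16
A^3[2,1] = (-4)(-2) + (4)(2) = 16
A^3[2,2] = (-4)(2) + (4)(0) = -8
A^3 = 
  [-24,  16]
  [ 16,  -8]

A^4 = A^3·A:
A^4[1,1] = (-24)(-2) + (16)(2) = 80
A^4[1,2] = (-24)(2) + (16)(0) = -48
A^4[2,1] = (16)(-2) + (-8)(2) = -48
A^4[2,2] = (16)(2) + (-8)(0) = 32
A^4 = 
  [ 80, -48]
  [-48,  32]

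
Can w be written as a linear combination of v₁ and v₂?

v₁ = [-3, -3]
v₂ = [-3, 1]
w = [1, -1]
Yes

Form the augmented matrix and row-reduce:
[v₁|v₂|w] = 
  [ -3,  -3,   1]
  [ -3,   1,  -1]
R2 → R2 - (1)·R1
REF = 
  [ -3,  -3,   1]
  [  0,   4,  -2]

No row of the form [0 0 | nonzero], so the system is consistent. Back-substitution gives c₁ = 1/6, c₂ = -1/2: w = (1/6)·v₁ + (-1/2)·v₂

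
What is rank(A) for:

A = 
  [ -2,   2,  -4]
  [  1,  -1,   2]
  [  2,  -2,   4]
Row reduce:
R2 → R2 + (1/2)·R1
R3 → R3 + (1)·R1
REF = 
  [ -2,   2,  -4]
  [  0,   0,   0]
  [  0,   0,   0]
Pivot columns: 1 → 1 pivot.

rank(A) = 1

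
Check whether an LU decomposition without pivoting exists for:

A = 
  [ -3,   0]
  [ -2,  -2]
Yes.
A[1,1] = -3 ≠ 0, so Gaussian elimination proceeds without a row swap: multiplier ℓ₂₁ = (-2)/(-3) = 2/3, and U[2,2] = -2 - (2/3)(0) = -2.
L = 
  [  1,   0]
  [2/3,   1]
U = 
  [ -3,   0]
  [  0,  -2]
Check row 2 of LU: [(2/3)(-3), (2/3)(0) + (-2)] = [-2, -2] = row 2 of A ✓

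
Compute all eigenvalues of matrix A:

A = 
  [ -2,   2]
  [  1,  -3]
λ = -1, -4

tr(A) = -5, det(A) = 4
Characteristic polynomial: λ² - tr(A)λ + det(A) = λ² + 5λ + 4
λ² + 5λ + 4 = (λ + 4)(λ + 1)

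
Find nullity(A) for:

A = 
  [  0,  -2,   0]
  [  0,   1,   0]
nullity(A) = 2

Row reduce:
R2 → R2 + (1/2)·R1
REF = 
  [  0,  -2,   0]
  [  0,   0,   0]
Pivot columns: 2 → 1 pivot.
rank(A) = 1, so nullity(A) = 3 - 1 = 2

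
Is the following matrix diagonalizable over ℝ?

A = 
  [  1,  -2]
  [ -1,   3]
Yes

tr(A) = 4, det(A) = 1
Characteristic polynomial: λ² - tr(A)λ + det(A) = λ² - 4λ + 1
λ² - 4λ + 1 = 0  ⇒  λ = (4 ± √((-4)² - 4·(1)))/2 = (4 ± √(12))/2
  = 2 + √3,  2 - √3
Eigenvalues: 2 + √3, 2 - √3  (≈ 3.732, 0.2679)
The two irrational eigenvalues are distinct (simple), so each has alg. mult. = geom. mult. = 1.
Sum of geometric multiplicities equals n, so A has n independent eigenvectors.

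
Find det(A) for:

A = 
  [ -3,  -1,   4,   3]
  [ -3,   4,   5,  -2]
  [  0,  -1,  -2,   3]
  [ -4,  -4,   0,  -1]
Cofactor expansion along row 1: det(A) = a₁₁M₁₁ - a₁₂M₁₂ + a₁₃M₁₃ - a₁₄M₁₄

M₁₁ = det[[4, 5, -2]; [-1, -2, 3]; [-4, 0, -1]]
  = (4)·((-2)(-1) - (3)(0)) - (5)·((-1)(-1) - (3)(-4)) + (-2)·((-1)(0) - (-2)(-4))
  = (4)(2) - (5)(13) + (-2)(-8)
  = -41
M₁₂ = det[[-3, 5, -2]; [0, -2, 3]; [-4, 0, -1]]
  = (-3)·((-2)(-1) - (3)(0)) - (5)·((0)(-1) - (3)(-4)) + (-2)·((0)(0) - (-2)(-4))
  = (-3)(2) - (5)(12) + (-2)(-8)
  = -50
M₁₃ = det[[-3, 4, -2]; [0, -1, 3]; [-4, -4, -1]]
  = (-3)·((-1)(-1) - (3)(-4)) - (4)·((0)(-1) - (3)(-4)) + (-2)·((0)(-4) - (-1)(-4))
  = (-3)(13) - (4)(12) + (-2)(-4)
  = -79
M₁₄ = det[[-3, 4, 5]; [0, -1, -2]; [-4, -4, 0]]
  = (-3)·((-1)(0) - (-2)(-4)) - (4)·((0)(0) - (-2)(-4)) + (5)·((0)(-4) - (-1)(-4))
  = (-3)(-8) - (4)(-8) + (5)(-4)
  = 36

det(A) = (-3)(-41) - (-1)(-50) + (4)(-79) - (3)(36) = -351

det(A) = -351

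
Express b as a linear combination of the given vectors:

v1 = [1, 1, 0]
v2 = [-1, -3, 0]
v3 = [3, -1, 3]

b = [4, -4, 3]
c1 = 3, c2 = 2, c3 = 1

b = 3·v1 + 2·v2 + 1·v3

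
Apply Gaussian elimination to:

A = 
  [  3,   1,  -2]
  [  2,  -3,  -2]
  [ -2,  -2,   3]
Row operations:
R2 → R2 - (2/3)·R1
R3 → R3 + (2/3)·R1
R3 → R3 - (4/11)·R2

Resulting echelon form:
REF = 
  [    3,     1,    -2]
  [    0, -11/3,  -2/3]
  [    0,     0, 21/11]

Rank = 3 (number of non-zero pivot rows).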